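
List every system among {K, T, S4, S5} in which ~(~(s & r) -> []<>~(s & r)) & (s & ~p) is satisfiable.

K, T, S4

S4-tableau for the formula:
1. ~(~(s & r) -> []<>~(s & r)) & (s & ~p), w0
2. ~(~(s & r) -> []<>~(s & r)), w0   [&-rule on 1]
3. s & ~p, w0   [&-rule on 1]
4. ~(s & r), w0   [~->-rule on 2]
5. ~[]<>~(s & r), w0   [~->-rule on 2]
6. s, w0   [&-rule on 3]
7. ~p, w0   [&-rule on 3]
8. ~r, w0   [~&-rule on 4 (branches; this branch)]
9. ~<>~(s & r), w1   [~[]-rule on 5: fresh world w1, w0Rw1]
10. s & r, w1   [~<>-rule on 9 via w1Rw1]
11. s, w1   [&-rule on 10]
12. r, w1   [&-rule on 10]
Accessibility: w0Rw0, w0Rw1, w1Rw1
Complete open branch: satisfiable in S4, hence also in K, T (this S4-model is also a K-model and a T-model).
S5-tableau for the formula:
1. ~(~(s & r) -> []<>~(s & r)) & (s & ~p), w0
2. ~(~(s & r) -> []<>~(s & r)), w0   [&-rule on 1]
3. s & ~p, w0   [&-rule on 1]
4. ~(s & r), w0   [~->-rule on 2]
5. ~[]<>~(s & r), w0   [~->-rule on 2]
6. s, w0   [&-rule on 3]
7. ~p, w0   [&-rule on 3]
8. ~r, w0   [~&-rule on 4 (branches; this branch)]
9. ~<>~(s & r), w1   [~[]-rule on 5: fresh world w1, w0Rw1]
10. s & r, w0   [~<>-rule on 9 via w1Rw0]
11. r, w0   [&-rule on 10]
Accessibility: w0Rw0, w0Rw1, w1Rw0, w1Rw1
Branch closes: r and ~r both at w0.
Every branch closes (one shown): unsatisfiable in S5.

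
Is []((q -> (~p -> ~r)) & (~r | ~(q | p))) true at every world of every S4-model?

Tableau for the negation ~[]((q -> (~p -> ~r)) & (~r | ~(q | p))):
1. ~[]((q -> (~p -> ~r)) & (~r | ~(q | p))), w0
2. ~((q -> (~p -> ~r)) & (~r | ~(q | p))), w1
3. ~(~r | ~(q | p)), w1
4. r, w1
5. q | p, w1
6. p, w1
Accessibility: w0Rw0, w0Rw1, w1Rw1
The negation has an open branch (countermodel exists).

No, not valid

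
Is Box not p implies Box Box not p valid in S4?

Tableau for the negation not (Box not p implies Box Box not p):
1. not (Box not p implies Box Box not p), w0
2. Box not p, w0
3. not Box Box not p, w0
4. not p, w0
5. not Box not p, w1
6. not p, w1
7. p, w2
8. not p, w2
Accessibility: w0Rw0, w0Rw1, w0Rw2, w1Rw1, w1Rw2, w2Rw2
Branch closes: p and not p both at w2.
All branches of the negation close; one closing branch shown above.

Valid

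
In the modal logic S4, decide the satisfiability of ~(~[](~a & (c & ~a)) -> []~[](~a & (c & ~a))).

Satisfiable

1. ~(~[](~a & (c & ~a)) -> []~[](~a & (c & ~a))), 0
2. ~[](~a & (c & ~a)), 0
3. ~[]~[](~a & (c & ~a)), 0
4. ~(~a & (c & ~a)), 1
5. ~(c & ~a), 1
6. a, 1
7. [](~a & (c & ~a)), 2
8. ~a & (c & ~a), 2
9. ~a, 2
10. c & ~a, 2
11. c, 2
Accessibility: 0R0, 0R1, 0R2, 1R1, 2R2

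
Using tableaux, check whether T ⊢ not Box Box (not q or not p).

Tableau for the negation Box Box (not q or not p):
1. Box Box (not q or not p), 0
2. Box (not q or not p), 0
3. not q or not p, 0
4. not p, 0
Accessibility: 0R0
The negation has an open branch (countermodel exists).

Invalid (countermodel exists)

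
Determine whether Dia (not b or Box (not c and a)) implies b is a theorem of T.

Invalid (countermodel exists)

Tableau for the negation not (Dia (not b or Box (not c and a)) implies b):
1. not (Dia (not b or Box (not c and a)) implies b), 0
2. Dia (not b or Box (not c and a)), 0   [neg-implies-rule on 1]
3. not b, 0   [neg-implies-rule on 1]
4. not b or Box (not c and a), 1   [Dia-rule on 2: fresh world 1, 0R1]
5. Box (not c and a), 1   [or-rule on 4 (branches; this branch)]
6. not c and a, 1   [Box-rule on 5 via 1R1]
7. not c, 1   [and-rule on 6]
8. a, 1   [and-rule on 6]
Accessibility: 0R0, 0R1, 1R1
The negation has an open branch (countermodel exists).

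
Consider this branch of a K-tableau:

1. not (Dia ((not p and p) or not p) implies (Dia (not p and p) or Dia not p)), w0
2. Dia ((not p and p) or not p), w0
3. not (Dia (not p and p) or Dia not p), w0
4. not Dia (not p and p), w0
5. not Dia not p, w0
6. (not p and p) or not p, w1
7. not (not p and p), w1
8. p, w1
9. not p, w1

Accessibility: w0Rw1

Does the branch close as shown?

Closed

Both p and not p appear at w1.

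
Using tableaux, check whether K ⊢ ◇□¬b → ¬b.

No, not valid

Tableau for the negation ¬(◇□¬b → ¬b):
1. ¬(◇□¬b → ¬b), w0
2. ◇□¬b, w0   [¬→-rule on 1]
3. b, w0   [¬→-rule on 1]
4. □¬b, w1   [◇-rule on 2: fresh world w1, w0Rw1]
Accessibility: w0Rw1
The negation has an open branch (countermodel exists).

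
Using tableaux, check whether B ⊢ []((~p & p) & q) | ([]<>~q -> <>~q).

Valid

Tableau for the negation ~([]((~p & p) & q) | ([]<>~q -> <>~q)):
1. ~([]((~p & p) & q) | ([]<>~q -> <>~q)), 0
2. ~[]((~p & p) & q), 0
3. ~([]<>~q -> <>~q), 0
4. []<>~q, 0
5. ~<>~q, 0
6. <>~q, 0
7. q, 0
8. ~((~p & p) & q), 1
9. <>~q, 1
10. q, 1
11. ~(~p & p), 1
12. ~p, 1
13. ~q, 2
14. <>~q, 2
15. q, 2
Accessibility: 0R0, 0R1, 0R2, 1R0, 1R1, 2R0, 2R2
Branch closes: q and ~q both at 2.
Every branch of the negation's tableau closes; the branch above is one of them.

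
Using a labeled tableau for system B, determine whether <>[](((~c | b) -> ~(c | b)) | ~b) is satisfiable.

1. <>[](((~c | b) -> ~(c | b)) | ~b), w0
2. [](((~c | b) -> ~(c | b)) | ~b), w1   [<>-rule on 1: fresh world w1, w0Rw1]
3. ((~c | b) -> ~(c | b)) | ~b, w0   [[]-rule on 2 via w1Rw0]
4. ((~c | b) -> ~(c | b)) | ~b, w1   [[]-rule on 2 via w1Rw1]
5. ~b, w0   [|-rule on 3 (branches; this branch)]
6. ~b, w1   [|-rule on 4 (branches; this branch)]
Accessibility: w0Rw0, w0Rw1, w1Rw0, w1Rw1

Satisfiable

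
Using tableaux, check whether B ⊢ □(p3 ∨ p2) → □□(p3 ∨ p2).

Tableau for the negation ¬(□(p3 ∨ p2) → □□(p3 ∨ p2)):
1. ¬(□(p3 ∨ p2) → □□(p3 ∨ p2)), w0
2. □(p3 ∨ p2), w0
3. ¬□□(p3 ∨ p2), w0
4. p3 ∨ p2, w0
5. p2, w0
6. ¬□(p3 ∨ p2), w1
7. p3 ∨ p2, w1
8. p2, w1
9. ¬(p3 ∨ p2), w2
10. ¬p3, w2
11. ¬p2, w2
Accessibility: w0Rw0, w0Rw1, w1Rw0, w1Rw1, w1Rw2, w2Rw1, w2Rw2
The negation has an open branch (countermodel exists).

No, not valid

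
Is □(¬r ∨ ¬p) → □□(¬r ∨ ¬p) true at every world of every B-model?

Not valid

Tableau for the negation ¬(□(¬r ∨ ¬p) → □□(¬r ∨ ¬p)):
1. ¬(□(¬r ∨ ¬p) → □□(¬r ∨ ¬p)), w0
2. □(¬r ∨ ¬p), w0
3. ¬□□(¬r ∨ ¬p), w0
4. ¬r ∨ ¬p, w0
5. ¬p, w0
6. ¬□(¬r ∨ ¬p), w1
7. ¬r ∨ ¬p, w1
8. ¬p, w1
9. ¬(¬r ∨ ¬p), w2
10. r, w2
11. p, w2
Accessibility: w0Rw0, w0Rw1, w1Rw0, w1Rw1, w1Rw2, w2Rw1, w2Rw2
The negation has an open branch (countermodel exists).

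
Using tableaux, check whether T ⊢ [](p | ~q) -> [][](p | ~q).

Not valid

Tableau for the negation ~([](p | ~q) -> [][](p | ~q)):
1. ~([](p | ~q) -> [][](p | ~q)), 0
2. [](p | ~q), 0
3. ~[][](p | ~q), 0
4. p | ~q, 0
5. ~q, 0
6. ~[](p | ~q), 1
7. p | ~q, 1
8. ~q, 1
9. ~(p | ~q), 2
10. ~p, 2
11. q, 2
Accessibility: 0R0, 0R1, 1R1, 1R2, 2R2
The negation has an open branch (countermodel exists).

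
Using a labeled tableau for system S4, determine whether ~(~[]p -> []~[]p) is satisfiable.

1. ~(~[]p -> []~[]p), u
2. ~[]p, u   [~->-rule on 1]
3. ~[]~[]p, u   [~->-rule on 1]
4. ~p, v   [~[]-rule on 2: fresh world v, uRv]
5. []p, w   [~[]-rule on 3: fresh world w, uRw]
6. p, w   [[]-rule on 5 via wRw]
Accessibility: uRu, uRv, uRw, vRv, wRw

Satisfiable (open branch found)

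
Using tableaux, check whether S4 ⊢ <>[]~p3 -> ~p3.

Not valid

Tableau for the negation ~(<>[]~p3 -> ~p3):
1. ~(<>[]~p3 -> ~p3), w0
2. <>[]~p3, w0
3. p3, w0
4. []~p3, w1
5. ~p3, w1
Accessibility: w0Rw0, w0Rw1, w1Rw1
The negation has an open branch (countermodel exists).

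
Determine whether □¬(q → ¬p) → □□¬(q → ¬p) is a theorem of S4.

Valid in S4

Tableau for the negation ¬(□¬(q → ¬p) → □□¬(q → ¬p)):
1. ¬(□¬(q → ¬p) → □□¬(q → ¬p)), w0
2. □¬(q → ¬p), w0
3. ¬□□¬(q → ¬p), w0
4. ¬(q → ¬p), w0
5. q, w0
6. p, w0
7. ¬□¬(q → ¬p), w1
8. ¬(q → ¬p), w1
9. q, w1
10. p, w1
11. q → ¬p, w2
12. ¬(q → ¬p), w2
13. q, w2
14. p, w2
15. ¬p, w2
Accessibility: w0Rw0, w0Rw1, w0Rw2, w1Rw1, w1Rw2, w2Rw2
Branch closes: p and ¬p both at w2.
Every branch of the negation's tableau closes; the branch above is one of them.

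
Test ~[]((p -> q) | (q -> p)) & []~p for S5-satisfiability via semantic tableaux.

Unsatisfiable

1. ~[]((p -> q) | (q -> p)) & []~p, u
2. ~[]((p -> q) | (q -> p)), u   [&-rule on 1]
3. []~p, u   [&-rule on 1]
4. ~p, u   [[]-rule on 3 via uRu]
5. ~((p -> q) | (q -> p)), v   [~[]-rule on 2: fresh world v, uRv]
6. ~(p -> q), v   [~|-rule on 5]
7. ~(q -> p), v   [~|-rule on 5]
8. p, v   [~->-rule on 6]
9. ~q, v   [~->-rule on 6]
10. q, v   [~->-rule on 7]
11. ~p, v   [~->-rule on 7]
Accessibility: uRu, uRv, vRu, vRv
Branch closes: q and ~q both at v.
Every branch closes; the branch above is one of them.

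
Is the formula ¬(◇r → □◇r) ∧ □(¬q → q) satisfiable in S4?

Satisfiable

1. ¬(◇r → □◇r) ∧ □(¬q → q), w0
2. ¬(◇r → □◇r), w0   [∧-rule on 1]
3. □(¬q → q), w0   [∧-rule on 1]
4. ◇r, w0   [¬→-rule on 2]
5. ¬□◇r, w0   [¬→-rule on 2]
6. ¬q → q, w0   [□-rule on 3 via w0Rw0]
7. q, w0   [→-rule on 6 (branches; this branch)]
8. r, w1   [◇-rule on 4: fresh world w1, w0Rw1]
9. ¬q → q, w1   [□-rule on 3 via w0Rw1]
10. q, w1   [→-rule on 9 (branches; this branch)]
11. ¬◇r, w2   [¬□-rule on 5: fresh world w2, w0Rw2]
12. ¬q → q, w2   [□-rule on 3 via w0Rw2]
13. ¬r, w2   [¬◇-rule on 11 via w2Rw2]
14. q, w2   [→-rule on 12 (branches; this branch)]
Accessibility: w0Rw0, w0Rw1, w0Rw2, w1Rw1, w2Rw2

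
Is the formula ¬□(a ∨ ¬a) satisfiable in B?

No, unsatisfiable

1. ¬□(a ∨ ¬a), 0
2. ¬(a ∨ ¬a), 1   [¬□-rule on 1: fresh world 1, 0R1]
3. ¬a, 1   [¬∨-rule on 2]
4. a, 1   [¬∨-rule on 2]
Accessibility: 0R0, 0R1, 1R0, 1R1
Branch closes: a and ¬a both at 1.
Every branch closes; the branch above is one of them.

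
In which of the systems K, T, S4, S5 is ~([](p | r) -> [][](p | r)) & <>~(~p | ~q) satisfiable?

K, T

S4-tableau for the formula:
1. ~([](p | r) -> [][](p | r)) & <>~(~p | ~q), 0
2. ~([](p | r) -> [][](p | r)), 0
3. <>~(~p | ~q), 0
4. [](p | r), 0
5. ~[][](p | r), 0
6. p | r, 0
7. r, 0
8. ~(~p | ~q), 1
9. p, 1
10. q, 1
11. p | r, 1
12. r, 1
13. ~[](p | r), 2
14. p | r, 2
15. r, 2
16. ~(p | r), 3
17. ~p, 3
18. ~r, 3
19. p | r, 3
20. r, 3
Accessibility: 0R0, 0R1, 0R2, 0R3, 1R1, 2R2, 2R3, 3R3
Branch closes: r and ~r both at 3.
Every branch closes (one shown): unsatisfiable in S4, hence also in S5 (every S5-frame is an S4-frame).
T-tableau for the formula:
1. ~([](p | r) -> [][](p | r)) & <>~(~p | ~q), 0
2. ~([](p | r) -> [][](p | r)), 0
3. <>~(~p | ~q), 0
4. [](p | r), 0
5. ~[][](p | r), 0
6. p | r, 0
7. r, 0
8. ~(~p | ~q), 1
9. p, 1
10. q, 1
11. p | r, 1
12. r, 1
13. ~[](p | r), 2
14. p | r, 2
15. r, 2
16. ~(p | r), 3
17. ~p, 3
18. ~r, 3
Accessibility: 0R0, 0R1, 0R2, 1R1, 2R2, 2R3, 3R3
Complete open branch: satisfiable in T, hence also in K (this T-model is also a K-model).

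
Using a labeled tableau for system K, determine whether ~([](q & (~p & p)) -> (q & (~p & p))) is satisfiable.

1. ~([](q & (~p & p)) -> (q & (~p & p))), u
2. [](q & (~p & p)), u
3. ~(q & (~p & p)), u
4. ~(~p & p), u
5. ~p, u

Satisfiable (open branch found)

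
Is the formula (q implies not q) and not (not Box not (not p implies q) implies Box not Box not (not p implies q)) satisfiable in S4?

1. (q implies not q) and not (not Box not (not p implies q) implies Box not Box not (not p implies q)), w0
2. q implies not q, w0   [and-rule on 1]
3. not (not Box not (not p implies q) implies Box not Box not (not p implies q)), w0   [and-rule on 1]
4. not Box not (not p implies q), w0   [neg-implies-rule on 3]
5. not Box not Box not (not p implies q), w0   [neg-implies-rule on 3]
6. not q, w0   [implies-rule on 2 (branches; this branch)]
7. not p implies q, w1   [neg-Box-rule on 4: fresh world w1, w0Rw1]
8. q, w1   [implies-rule on 7 (branches; this branch)]
9. Box not (not p implies q), w2   [neg-Box-rule on 5: fresh world w2, w0Rw2]
10. not (not p implies q), w2   [Box-rule on 9 via w2Rw2]
11. not p, w2   [neg-implies-rule on 10]
12. not q, w2   [neg-implies-rule on 10]
Accessibility: w0Rw0, w0Rw1, w0Rw2, w1Rw1, w2Rw2

Yes, satisfiable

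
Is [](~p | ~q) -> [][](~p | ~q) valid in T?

Tableau for the negation ~([](~p | ~q) -> [][](~p | ~q)):
1. ~([](~p | ~q) -> [][](~p | ~q)), w0
2. [](~p | ~q), w0
3. ~[][](~p | ~q), w0
4. ~p | ~q, w0
5. ~q, w0
6. ~[](~p | ~q), w1
7. ~p | ~q, w1
8. ~q, w1
9. ~(~p | ~q), w2
10. p, w2
11. q, w2
Accessibility: w0Rw0, w0Rw1, w1Rw1, w1Rw2, w2Rw2
The negation has an open branch (countermodel exists).

Invalid (countermodel exists)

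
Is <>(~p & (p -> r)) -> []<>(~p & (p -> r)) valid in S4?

Invalid (countermodel exists)

Tableau for the negation ~(<>(~p & (p -> r)) -> []<>(~p & (p -> r))):
1. ~(<>(~p & (p -> r)) -> []<>(~p & (p -> r))), w0
2. <>(~p & (p -> r)), w0
3. ~[]<>(~p & (p -> r)), w0
4. ~p & (p -> r), w1
5. ~p, w1
6. p -> r, w1
7. r, w1
8. ~<>(~p & (p -> r)), w2
9. ~(~p & (p -> r)), w2
10. ~(p -> r), w2
11. p, w2
12. ~r, w2
Accessibility: w0Rw0, w0Rw1, w0Rw2, w1Rw1, w2Rw2
The negation has an open branch (countermodel exists).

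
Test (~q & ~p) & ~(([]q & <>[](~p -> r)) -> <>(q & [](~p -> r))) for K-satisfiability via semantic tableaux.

1. (~q & ~p) & ~(([]q & <>[](~p -> r)) -> <>(q & [](~p -> r))), w0
2. ~q & ~p, w0   [&-rule on 1]
3. ~(([]q & <>[](~p -> r)) -> <>(q & [](~p -> r))), w0   [&-rule on 1]
4. ~q, w0   [&-rule on 2]
5. ~p, w0   [&-rule on 2]
6. []q & <>[](~p -> r), w0   [~->-rule on 3]
7. ~<>(q & [](~p -> r)), w0   [~->-rule on 3]
8. []q, w0   [&-rule on 6]
9. <>[](~p -> r), w0   [&-rule on 6]
10. [](~p -> r), w1   [<>-rule on 9: fresh world w1, w0Rw1]
11. ~(q & [](~p -> r)), w1   [~<>-rule on 7 via w0Rw1]
12. q, w1   [[]-rule on 8 via w0Rw1]
13. ~[](~p -> r), w1   [~&-rule on 11 (branches; this branch)]
14. ~(~p -> r), w2   [~[]-rule on 13: fresh world w2, w1Rw2]
15. ~p, w2   [~->-rule on 14]
16. ~r, w2   [~->-rule on 14]
17. ~p -> r, w2   [[]-rule on 10 via w1Rw2]
18. r, w2   [->-rule on 17 (branches; this branch)]
Accessibility: w0Rw1, w1Rw2
Branch closes: r and ~r both at w2.
(One branch shown.) All branches close.

No, unsatisfiable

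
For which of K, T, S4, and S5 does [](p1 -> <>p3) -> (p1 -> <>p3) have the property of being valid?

T, S4, S5

T-tableau for the negation ~([](p1 -> <>p3) -> (p1 -> <>p3)):
1. ~([](p1 -> <>p3) -> (p1 -> <>p3)), u
2. [](p1 -> <>p3), u
3. ~(p1 -> <>p3), u
4. p1, u
5. ~<>p3, u
6. p1 -> <>p3, u
7. ~p3, u
8. <>p3, u
9. p3, v
10. p1 -> <>p3, v
11. ~p3, v
Accessibility: uRu, uRv, vRv
Branch closes: p3 and ~p3 both at v.
Every branch closes (one shown): valid in T, hence also in S4, S5 (every theorem of T is a theorem of S4 and S5).
K-tableau for the negation ~([](p1 -> <>p3) -> (p1 -> <>p3)):
1. ~([](p1 -> <>p3) -> (p1 -> <>p3)), u
2. [](p1 -> <>p3), u
3. ~(p1 -> <>p3), u
4. p1, u
5. ~<>p3, u
Complete open branch: countermodel on a K-frame, so not valid in K.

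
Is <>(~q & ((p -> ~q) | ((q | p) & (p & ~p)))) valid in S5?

Tableau for the negation ~<>(~q & ((p -> ~q) | ((q | p) & (p & ~p)))):
1. ~<>(~q & ((p -> ~q) | ((q | p) & (p & ~p)))), u
2. ~(~q & ((p -> ~q) | ((q | p) & (p & ~p)))), u
3. ~((p -> ~q) | ((q | p) & (p & ~p))), u
4. ~(p -> ~q), u
5. ~((q | p) & (p & ~p)), u
6. p, u
7. q, u
8. ~(p & ~p), u
Accessibility: uRu
The negation has an open branch (countermodel exists).

Not valid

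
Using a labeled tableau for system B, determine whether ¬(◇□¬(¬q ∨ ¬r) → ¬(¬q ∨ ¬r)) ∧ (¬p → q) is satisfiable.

1. ¬(◇□¬(¬q ∨ ¬r) → ¬(¬q ∨ ¬r)) ∧ (¬p → q), 0
2. ¬(◇□¬(¬q ∨ ¬r) → ¬(¬q ∨ ¬r)), 0   [∧-rule on 1]
3. ¬p → q, 0   [∧-rule on 1]
4. ◇□¬(¬q ∨ ¬r), 0   [¬→-rule on 2]
5. ¬q ∨ ¬r, 0   [¬→-rule on 2]
6. q, 0   [→-rule on 3 (branches; this branch)]
7. ¬r, 0   [∨-rule on 5 (branches; this branch)]
8. □¬(¬q ∨ ¬r), 1   [◇-rule on 4: fresh world 1, 0R1]
9. ¬(¬q ∨ ¬r), 0   [□-rule on 8 via 1R0]
10. r, 0   [¬∨-rule on 9]
Accessibility: 0R0, 0R1, 1R0, 1R1
Branch closes: r and ¬r both at 0.
All branches of the tableau close; one closing branch shown above.

Unsatisfiable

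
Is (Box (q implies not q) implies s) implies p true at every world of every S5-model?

Invalid (countermodel exists)

Tableau for the negation not ((Box (q implies not q) implies s) implies p):
1. not ((Box (q implies not q) implies s) implies p), 0
2. Box (q implies not q) implies s, 0
3. not p, 0
4. s, 0
Accessibility: 0R0
The negation has an open branch (countermodel exists).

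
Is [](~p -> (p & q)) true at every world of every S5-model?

Invalid (countermodel exists)

Tableau for the negation ~[](~p -> (p & q)):
1. ~[](~p -> (p & q)), 0
2. ~(~p -> (p & q)), 1
3. ~p, 1
4. ~(p & q), 1
5. ~q, 1
Accessibility: 0R0, 0R1, 1R0, 1R1
The negation has an open branch (countermodel exists).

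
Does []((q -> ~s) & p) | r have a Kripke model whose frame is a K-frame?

1. []((q -> ~s) & p) | r, u
2. r, u

Yes, satisfiable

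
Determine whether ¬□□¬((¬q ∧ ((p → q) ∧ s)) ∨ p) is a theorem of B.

No, not valid

Tableau for the negation □□¬((¬q ∧ ((p → q) ∧ s)) ∨ p):
1. □□¬((¬q ∧ ((p → q) ∧ s)) ∨ p), u
2. □¬((¬q ∧ ((p → q) ∧ s)) ∨ p), u   [□-rule on 1 via uRu]
3. ¬((¬q ∧ ((p → q) ∧ s)) ∨ p), u   [□-rule on 2 via uRu]
4. ¬(¬q ∧ ((p → q) ∧ s)), u   [¬∨-rule on 3]
5. ¬p, u   [¬∨-rule on 3]
6. ¬((p → q) ∧ s), u   [¬∧-rule on 4 (branches; this branch)]
7. ¬s, u   [¬∧-rule on 6 (branches; this branch)]
Accessibility: uRu
The negation has an open branch (countermodel exists).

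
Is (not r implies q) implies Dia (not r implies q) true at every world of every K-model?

Tableau for the negation not ((not r implies q) implies Dia (not r implies q)):
1. not ((not r implies q) implies Dia (not r implies q)), 0
2. not r implies q, 0
3. not Dia (not r implies q), 0
4. q, 0
The negation has an open branch (countermodel exists).

No, not valid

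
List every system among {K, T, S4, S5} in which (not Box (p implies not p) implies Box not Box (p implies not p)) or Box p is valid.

S5

S5-tableau for the negation not ((not Box (p implies not p) implies Box not Box (p implies not p)) or Box p):
1. not ((not Box (p implies not p) implies Box not Box (p implies not p)) or Box p), 0
2. not (not Box (p implies not p) implies Box not Box (p implies not p)), 0   [neg-or-rule on 1]
3. not Box p, 0   [neg-or-rule on 1]
4. not Box (p implies not p), 0   [neg-implies-rule on 2]
5. not Box not Box (p implies not p), 0   [neg-implies-rule on 2]
6. not p, 1   [neg-Box-rule on 3: fresh world 1, 0R1]
7. not (p implies not p), 2   [neg-Box-rule on 4: fresh world 2, 0R2]
8. p, 2   [neg-implies-rule on 7]
9. Box (p implies not p), 3   [neg-Box-rule on 5: fresh world 3, 0R3]
10. p implies not p, 0   [Box-rule on 9 via 3R0]
11. p implies not p, 1   [Box-rule on 9 via 3R1]
12. p implies not p, 2   [Box-rule on 9 via 3R2]
13. p implies not p, 3   [Box-rule on 9 via 3R3]
14. not p, 0   [implies-rule on 10 (branches; this branch)]
15. not p, 2   [implies-rule on 12 (branches; this branch)]
Accessibility: 0R0, 0R1, 0R2, 0R3, 1R0, 1R1, 1R2, 1R3, 2R0, 2R1, 2R2, 2R3, 3R0, 3R1, 3R2, 3R3
Branch closes: p and not p both at 2.
Every branch closes (one shown): valid in S5.
S4-tableau for the negation not ((not Box (p implies not p) implies Box not Box (p implies not p)) or Box p):
1. not ((not Box (p implies not p) implies Box not Box (p implies not p)) or Box p), 0
2. not (not Box (p implies not p) implies Box not Box (p implies not p)), 0   [neg-or-rule on 1]
3. not Box p, 0   [neg-or-rule on 1]
4. not Box (p implies not p), 0   [neg-implies-rule on 2]
5. not Box not Box (p implies not p), 0   [neg-implies-rule on 2]
6. not p, 1   [neg-Box-rule on 3: fresh world 1, 0R1]
7. not (p implies not p), 2   [neg-Box-rule on 4: fresh world 2, 0R2]
8. p, 2   [neg-implies-rule on 7]
9. Box (p implies not p), 3   [neg-Box-rule on 5: fresh world 3, 0R3]
10. p implies not p, 3   [Box-rule on 9 via 3R3]
11. not p, 3   [implies-rule on 10 (branches; this branch)]
Accessibility: 0R0, 0R1, 0R2, 0R3, 1R1, 2R2, 3R3
Complete open branch: countermodel on an S4-frame, so not valid in S4, nor in K, T (the same frame is also a K-frame and a T-frame).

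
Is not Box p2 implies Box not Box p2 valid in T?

Invalid (countermodel exists)

Tableau for the negation not (not Box p2 implies Box not Box p2):
1. not (not Box p2 implies Box not Box p2), 0
2. not Box p2, 0
3. not Box not Box p2, 0
4. not p2, 1
5. Box p2, 2
6. p2, 2
Accessibility: 0R0, 0R1, 0R2, 1R1, 2R2
The negation has an open branch (countermodel exists).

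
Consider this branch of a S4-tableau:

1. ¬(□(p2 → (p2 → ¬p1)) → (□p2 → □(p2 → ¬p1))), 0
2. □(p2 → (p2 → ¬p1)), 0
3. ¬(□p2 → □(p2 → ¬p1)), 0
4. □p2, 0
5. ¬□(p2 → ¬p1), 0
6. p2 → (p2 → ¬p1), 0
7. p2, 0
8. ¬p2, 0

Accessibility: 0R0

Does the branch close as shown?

Both p2 and ¬p2 appear at 0.

Yes, closed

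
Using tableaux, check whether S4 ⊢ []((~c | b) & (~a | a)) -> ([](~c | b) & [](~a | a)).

Tableau for the negation ~([]((~c | b) & (~a | a)) -> ([](~c | b) & [](~a | a))):
1. ~([]((~c | b) & (~a | a)) -> ([](~c | b) & [](~a | a))), u
2. []((~c | b) & (~a | a)), u
3. ~([](~c | b) & [](~a | a)), u
4. (~c | b) & (~a | a), u
5. ~c | b, u
6. ~a | a, u
7. ~[](~c | b), u
8. b, u
9. a, u
10. ~(~c | b), v
11. c, v
12. ~b, v
13. (~c | b) & (~a | a), v
14. ~c | b, v
15. ~a | a, v
16. b, v
Accessibility: uRu, uRv, vRv
Branch closes: b and ~b both at v.
All branches of the negation close; one closing branch shown above.

Yes, valid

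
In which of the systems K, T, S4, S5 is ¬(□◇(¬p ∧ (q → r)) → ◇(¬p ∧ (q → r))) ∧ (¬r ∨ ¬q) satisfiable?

T-tableau for the formula:
1. ¬(□◇(¬p ∧ (q → r)) → ◇(¬p ∧ (q → r))) ∧ (¬r ∨ ¬q), u
2. ¬(□◇(¬p ∧ (q → r)) → ◇(¬p ∧ (q → r))), u   [∧-rule on 1]
3. ¬r ∨ ¬q, u   [∧-rule on 1]
4. □◇(¬p ∧ (q → r)), u   [¬→-rule on 2]
5. ¬◇(¬p ∧ (q → r)), u   [¬→-rule on 2]
6. ◇(¬p ∧ (q → r)), u   [□-rule on 4 via uRu]
7. ¬(¬p ∧ (q → r)), u   [¬◇-rule on 5 via uRu]
8. ¬r, u   [∨-rule on 3 (branches; this branch)]
9. ¬(q → r), u   [¬∧-rule on 7 (branches; this branch)]
10. q, u   [¬→-rule on 9]
11. ¬p ∧ (q → r), v   [◇-rule on 6: fresh world v, uRv]
12. ¬p, v   [∧-rule on 11]
13. q → r, v   [∧-rule on 11]
14. ◇(¬p ∧ (q → r)), v   [□-rule on 4 via uRv]
15. ¬(¬p ∧ (q → r)), v   [¬◇-rule on 5 via uRv]
16. r, v   [→-rule on 13 (branches; this branch)]
17. ¬(q → r), v   [¬∧-rule on 15 (branches; this branch)]
18. q, v   [¬→-rule on 17]
19. ¬r, v   [¬→-rule on 17]
Accessibility: uRu, uRv, vRv
Branch closes: r and ¬r both at v.
Every branch closes (one shown): unsatisfiable in T, hence also in S4, S5 (every S4/S5-frame is a T-frame).
K-tableau for the formula:
1. ¬(□◇(¬p ∧ (q → r)) → ◇(¬p ∧ (q → r))) ∧ (¬r ∨ ¬q), u
2. ¬(□◇(¬p ∧ (q → r)) → ◇(¬p ∧ (q → r))), u   [∧-rule on 1]
3. ¬r ∨ ¬q, u   [∧-rule on 1]
4. □◇(¬p ∧ (q → r)), u   [¬→-rule on 2]
5. ¬◇(¬p ∧ (q → r)), u   [¬→-rule on 2]
6. ¬q, u   [∨-rule on 3 (branches; this branch)]
Complete open branch: satisfiable in K.

K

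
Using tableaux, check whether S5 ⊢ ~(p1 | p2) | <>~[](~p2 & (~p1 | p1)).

Not valid

Tableau for the negation ~(~(p1 | p2) | <>~[](~p2 & (~p1 | p1))):
1. ~(~(p1 | p2) | <>~[](~p2 & (~p1 | p1))), w0
2. p1 | p2, w0
3. ~<>~[](~p2 & (~p1 | p1)), w0
4. [](~p2 & (~p1 | p1)), w0
5. ~p2 & (~p1 | p1), w0
6. ~p2, w0
7. ~p1 | p1, w0
8. p1, w0
Accessibility: w0Rw0
The negation has an open branch (countermodel exists).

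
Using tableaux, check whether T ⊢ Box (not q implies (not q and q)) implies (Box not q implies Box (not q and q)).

Tableau for the negation not (Box (not q implies (not q and q)) implies (Box not q implies Box (not q and q))):
1. not (Box (not q implies (not q and q)) implies (Box not q implies Box (not q and q))), 0
2. Box (not q implies (not q and q)), 0   [neg-implies-rule on 1]
3. not (Box not q implies Box (not q and q)), 0   [neg-implies-rule on 1]
4. Box not q, 0   [neg-implies-rule on 3]
5. not Box (not q and q), 0   [neg-implies-rule on 3]
6. not q implies (not q and q), 0   [Box-rule on 2 via 0R0]
7. not q, 0   [Box-rule on 4 via 0R0]
8. not q and q, 0   [implies-rule on 6 (branches; this branch)]
9. q, 0   [and-rule on 8]
Accessibility: 0R0
Branch closes: q and not q both at 0.
Every branch of the negation's tableau closes; the branch above is one of them.

Valid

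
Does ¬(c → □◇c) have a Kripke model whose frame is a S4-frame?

Yes, satisfiable

1. ¬(c → □◇c), u
2. c, u   [¬→-rule on 1]
3. ¬□◇c, u   [¬→-rule on 1]
4. ¬◇c, v   [¬□-rule on 3: fresh world v, uRv]
5. ¬c, v   [¬◇-rule on 4 via vRv]
Accessibility: uRu, uRv, vRv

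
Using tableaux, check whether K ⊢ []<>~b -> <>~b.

Not valid

Tableau for the negation ~([]<>~b -> <>~b):
1. ~([]<>~b -> <>~b), 0
2. []<>~b, 0
3. ~<>~b, 0
The negation has an open branch (countermodel exists).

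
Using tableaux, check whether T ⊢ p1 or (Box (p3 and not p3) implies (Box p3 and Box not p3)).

Valid

Tableau for the negation not (p1 or (Box (p3 and not p3) implies (Box p3 and Box not p3))):
1. not (p1 or (Box (p3 and not p3) implies (Box p3 and Box not p3))), 0
2. not p1, 0
3. not (Box (p3 and not p3) implies (Box p3 and Box not p3)), 0
4. Box (p3 and not p3), 0
5. not (Box p3 and Box not p3), 0
6. p3 and not p3, 0
7. p3, 0
8. not p3, 0
Accessibility: 0R0
Branch closes: p3 and not p3 both at 0.
All branches of the negation close; one closing branch shown above.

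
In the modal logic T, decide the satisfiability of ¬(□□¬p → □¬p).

1. ¬(□□¬p → □¬p), 0
2. □□¬p, 0   [¬→-rule on 1]
3. ¬□¬p, 0   [¬→-rule on 1]
4. □¬p, 0   [□-rule on 2 via 0R0]
5. ¬p, 0   [□-rule on 4 via 0R0]
6. p, 1   [¬□-rule on 3: fresh world 1, 0R1]
7. □¬p, 1   [□-rule on 2 via 0R1]
8. ¬p, 1   [□-rule on 4 via 0R1]
Accessibility: 0R0, 0R1, 1R1
Branch closes: p and ¬p both at 1.
All branches of the tableau close; one closing branch shown above.

Unsatisfiable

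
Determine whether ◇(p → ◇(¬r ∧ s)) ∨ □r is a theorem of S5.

Tableau for the negation ¬(◇(p → ◇(¬r ∧ s)) ∨ □r):
1. ¬(◇(p → ◇(¬r ∧ s)) ∨ □r), w0
2. ¬◇(p → ◇(¬r ∧ s)), w0   [¬∨-rule on 1]
3. ¬□r, w0   [¬∨-rule on 1]
4. ¬(p → ◇(¬r ∧ s)), w0   [¬◇-rule on 2 via w0Rw0]
5. p, w0   [¬→-rule on 4]
6. ¬◇(¬r ∧ s), w0   [¬→-rule on 4]
7. ¬(¬r ∧ s), w0   [¬◇-rule on 6 via w0Rw0]
8. ¬s, w0   [¬∧-rule on 7 (branches; this branch)]
9. ¬r, w1   [¬□-rule on 3: fresh world w1, w0Rw1]
10. ¬(p → ◇(¬r ∧ s)), w1   [¬◇-rule on 2 via w0Rw1]
11. p, w1   [¬→-rule on 10]
12. ¬◇(¬r ∧ s), w1   [¬→-rule on 10]
13. ¬(¬r ∧ s), w1   [¬◇-rule on 6 via w0Rw1]
14. ¬s, w1   [¬∧-rule on 13 (branches; this branch)]
Accessibility: w0Rw0, w0Rw1, w1Rw0, w1Rw1
The negation has an open branch (countermodel exists).

Not valid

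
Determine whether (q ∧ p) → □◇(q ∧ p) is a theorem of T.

Invalid (countermodel exists)

Tableau for the negation ¬((q ∧ p) → □◇(q ∧ p)):
1. ¬((q ∧ p) → □◇(q ∧ p)), 0
2. q ∧ p, 0
3. ¬□◇(q ∧ p), 0
4. q, 0
5. p, 0
6. ¬◇(q ∧ p), 1
7. ¬(q ∧ p), 1
8. ¬p, 1
Accessibility: 0R0, 0R1, 1R1
The negation has an open branch (countermodel exists).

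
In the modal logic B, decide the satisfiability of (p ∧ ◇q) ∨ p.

Satisfiable (open branch found)

1. (p ∧ ◇q) ∨ p, u
2. p, u
Accessibility: uRu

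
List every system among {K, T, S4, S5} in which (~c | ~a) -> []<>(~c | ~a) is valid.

S5-tableau for the negation ~((~c | ~a) -> []<>(~c | ~a)):
1. ~((~c | ~a) -> []<>(~c | ~a)), u
2. ~c | ~a, u   [~->-rule on 1]
3. ~[]<>(~c | ~a), u   [~->-rule on 1]
4. ~a, u   [|-rule on 2 (branches; this branch)]
5. ~<>(~c | ~a), v   [~[]-rule on 3: fresh world v, uRv]
6. ~(~c | ~a), u   [~<>-rule on 5 via vRu]
7. c, u   [~|-rule on 6]
8. a, u   [~|-rule on 6]
Accessibility: uRu, uRv, vRu, vRv
Branch closes: a and ~a both at u.
Every branch closes (one shown): valid in S5.
S4-tableau for the negation ~((~c | ~a) -> []<>(~c | ~a)):
1. ~((~c | ~a) -> []<>(~c | ~a)), u
2. ~c | ~a, u   [~->-rule on 1]
3. ~[]<>(~c | ~a), u   [~->-rule on 1]
4. ~a, u   [|-rule on 2 (branches; this branch)]
5. ~<>(~c | ~a), v   [~[]-rule on 3: fresh world v, uRv]
6. ~(~c | ~a), v   [~<>-rule on 5 via vRv]
7. c, v   [~|-rule on 6]
8. a, v   [~|-rule on 6]
Accessibility: uRu, uRv, vRv
Complete open branch: countermodel on an S4-frame, so not valid in S4, nor in K, T (the same frame is also a K-frame and a T-frame).

S5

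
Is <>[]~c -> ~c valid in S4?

Tableau for the negation ~(<>[]~c -> ~c):
1. ~(<>[]~c -> ~c), w0
2. <>[]~c, w0
3. c, w0
4. []~c, w1
5. ~c, w1
Accessibility: w0Rw0, w0Rw1, w1Rw1
The negation has an open branch (countermodel exists).

Invalid (countermodel exists)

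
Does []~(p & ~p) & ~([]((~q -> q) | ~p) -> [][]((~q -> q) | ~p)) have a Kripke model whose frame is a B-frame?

1. []~(p & ~p) & ~([]((~q -> q) | ~p) -> [][]((~q -> q) | ~p)), w0
2. []~(p & ~p), w0
3. ~([]((~q -> q) | ~p) -> [][]((~q -> q) | ~p)), w0
4. []((~q -> q) | ~p), w0
5. ~[][]((~q -> q) | ~p), w0
6. ~(p & ~p), w0
7. (~q -> q) | ~p, w0
8. p, w0
9. ~q -> q, w0
10. q, w0
11. ~[]((~q -> q) | ~p), w1
12. ~(p & ~p), w1
13. (~q -> q) | ~p, w1
14. p, w1
15. ~q -> q, w1
16. q, w1
17. ~((~q -> q) | ~p), w2
18. ~(~q -> q), w2
19. p, w2
20. ~q, w2
Accessibility: w0Rw0, w0Rw1, w1Rw0, w1Rw1, w1Rw2, w2Rw1, w2Rw2

Satisfiable (open branch found)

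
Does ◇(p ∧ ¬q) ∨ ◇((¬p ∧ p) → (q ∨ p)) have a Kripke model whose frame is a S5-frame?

Satisfiable (open branch found)

1. ◇(p ∧ ¬q) ∨ ◇((¬p ∧ p) → (q ∨ p)), w0
2. ◇((¬p ∧ p) → (q ∨ p)), w0
3. (¬p ∧ p) → (q ∨ p), w1
4. q ∨ p, w1
5. p, w1
Accessibility: w0Rw0, w0Rw1, w1Rw0, w1Rw1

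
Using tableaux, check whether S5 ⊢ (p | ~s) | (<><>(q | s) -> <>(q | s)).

Yes, valid

Tableau for the negation ~((p | ~s) | (<><>(q | s) -> <>(q | s))):
1. ~((p | ~s) | (<><>(q | s) -> <>(q | s))), w0
2. ~(p | ~s), w0
3. ~(<><>(q | s) -> <>(q | s)), w0
4. ~p, w0
5. s, w0
6. <><>(q | s), w0
7. ~<>(q | s), w0
8. ~(q | s), w0
9. ~q, w0
10. ~s, w0
Accessibility: w0Rw0
Branch closes: s and ~s both at w0.
All branches of the negation close; one closing branch shown above.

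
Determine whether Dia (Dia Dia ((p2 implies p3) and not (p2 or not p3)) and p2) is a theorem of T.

Tableau for the negation not Dia (Dia Dia ((p2 implies p3) and not (p2 or not p3)) and p2):
1. not Dia (Dia Dia ((p2 implies p3) and not (p2 or not p3)) and p2), 0
2. not (Dia Dia ((p2 implies p3) and not (p2 or not p3)) and p2), 0
3. not p2, 0
Accessibility: 0R0
The negation has an open branch (countermodel exists).

No, not valid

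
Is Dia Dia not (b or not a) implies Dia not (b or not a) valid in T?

Not valid

Tableau for the negation not (Dia Dia not (b or not a) implies Dia not (b or not a)):
1. not (Dia Dia not (b or not a) implies Dia not (b or not a)), u
2. Dia Dia not (b or not a), u   [neg-implies-rule on 1]
3. not Dia not (b or not a), u   [neg-implies-rule on 1]
4. b or not a, u   [neg-Dia-rule on 3 via uRu]
5. not a, u   [or-rule on 4 (branches; this branch)]
6. Dia not (b or not a), v   [Dia-rule on 2: fresh world v, uRv]
7. b or not a, v   [neg-Dia-rule on 3 via uRv]
8. not a, v   [or-rule on 7 (branches; this branch)]
9. not (b or not a), w   [Dia-rule on 6: fresh world w, vRw]
10. not b, w   [neg-or-rule on 9]
11. a, w   [neg-or-rule on 9]
Accessibility: uRu, uRv, vRv, vRw, wRw
The negation has an open branch (countermodel exists).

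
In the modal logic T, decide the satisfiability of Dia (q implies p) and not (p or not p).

1. Dia (q implies p) and not (p or not p), w0
2. Dia (q implies p), w0   [and-rule on 1]
3. not (p or not p), w0   [and-rule on 1]
4. not p, w0   [neg-or-rule on 3]
5. p, w0   [neg-or-rule on 3]
Accessibility: w0Rw0
Branch closes: p and not p both at w0.
All branches of the tableau close; one closing branch shown above.

Unsatisfiable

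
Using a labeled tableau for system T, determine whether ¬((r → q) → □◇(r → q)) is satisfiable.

Yes, satisfiable

1. ¬((r → q) → □◇(r → q)), 0
2. r → q, 0
3. ¬□◇(r → q), 0
4. q, 0
5. ¬◇(r → q), 1
6. ¬(r → q), 1
7. r, 1
8. ¬q, 1
Accessibility: 0R0, 0R1, 1R1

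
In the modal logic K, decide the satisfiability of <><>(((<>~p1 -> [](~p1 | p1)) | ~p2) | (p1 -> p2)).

1. <><>(((<>~p1 -> [](~p1 | p1)) | ~p2) | (p1 -> p2)), w0
2. <>(((<>~p1 -> [](~p1 | p1)) | ~p2) | (p1 -> p2)), w1
3. ((<>~p1 -> [](~p1 | p1)) | ~p2) | (p1 -> p2), w2
4. p1 -> p2, w2
5. p2, w2
Accessibility: w0Rw1, w1Rw2

Satisfiable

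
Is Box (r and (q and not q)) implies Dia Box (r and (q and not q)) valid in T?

Yes, valid

Tableau for the negation not (Box (r and (q and not q)) implies Dia Box (r and (q and not q))):
1. not (Box (r and (q and not q)) implies Dia Box (r and (q and not q))), 0
2. Box (r and (q and not q)), 0
3. not Dia Box (r and (q and not q)), 0
4. r and (q and not q), 0
5. r, 0
6. q and not q, 0
7. q, 0
8. not q, 0
Accessibility: 0R0
Branch closes: q and not q both at 0.
All branches of the negation close; one closing branch shown above.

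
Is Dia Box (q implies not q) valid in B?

Tableau for the negation not Dia Box (q implies not q):
1. not Dia Box (q implies not q), u
2. not Box (q implies not q), u
3. not (q implies not q), v
4. q, v
5. not Box (q implies not q), v
6. not (q implies not q), w
7. q, w
Accessibility: uRu, uRv, vRu, vRv, vRw, wRv, wRw
The negation has an open branch (countermodel exists).

No, not valid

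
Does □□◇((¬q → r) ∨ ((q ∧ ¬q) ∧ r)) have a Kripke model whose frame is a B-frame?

1. □□◇((¬q → r) ∨ ((q ∧ ¬q) ∧ r)), u
2. □◇((¬q → r) ∨ ((q ∧ ¬q) ∧ r)), u
3. ◇((¬q → r) ∨ ((q ∧ ¬q) ∧ r)), u
4. (¬q → r) ∨ ((q ∧ ¬q) ∧ r), v
5. □◇((¬q → r) ∨ ((q ∧ ¬q) ∧ r)), v
6. ◇((¬q → r) ∨ ((q ∧ ¬q) ∧ r)), v
7. ¬q → r, v
8. r, v
9. (¬q → r) ∨ ((q ∧ ¬q) ∧ r), w
10. ◇((¬q → r) ∨ ((q ∧ ¬q) ∧ r)), w
11. ¬q → r, w
12. r, w
13. (¬q → r) ∨ ((q ∧ ¬q) ∧ r), x
14. ¬q → r, x
15. r, x
Accessibility: uRu, uRv, vRu, vRv, vRw, wRv, wRw, wRx, xRw, xRx

Yes, satisfiable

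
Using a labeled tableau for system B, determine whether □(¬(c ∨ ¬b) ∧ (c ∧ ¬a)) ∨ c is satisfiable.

1. □(¬(c ∨ ¬b) ∧ (c ∧ ¬a)) ∨ c, u
2. c, u   [∨-rule on 1 (branches; this branch)]
Accessibility: uRu

Satisfiable (open branch found)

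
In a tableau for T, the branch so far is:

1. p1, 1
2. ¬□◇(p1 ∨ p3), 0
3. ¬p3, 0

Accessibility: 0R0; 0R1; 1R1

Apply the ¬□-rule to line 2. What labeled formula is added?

a fresh world 2 with 0R2, and ¬◇(p1 ∨ p3) at 2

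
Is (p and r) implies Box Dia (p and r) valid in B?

Tableau for the negation not ((p and r) implies Box Dia (p and r)):
1. not ((p and r) implies Box Dia (p and r)), w0
2. p and r, w0
3. not Box Dia (p and r), w0
4. p, w0
5. r, w0
6. not Dia (p and r), w1
7. not (p and r), w0
8. not (p and r), w1
9. not r, w0
Accessibility: w0Rw0, w0Rw1, w1Rw0, w1Rw1
Branch closes: r and not r both at w0.
All branches of the negation close; one closing branch shown above.

Valid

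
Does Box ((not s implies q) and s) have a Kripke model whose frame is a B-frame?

1. Box ((not s implies q) and s), w0
2. (not s implies q) and s, w0   [Box-rule on 1 via w0Rw0]
3. not s implies q, w0   [and-rule on 2]
4. s, w0   [and-rule on 2]
5. q, w0   [implies-rule on 3 (branches; this branch)]
Accessibility: w0Rw0

Satisfiable (open branch found)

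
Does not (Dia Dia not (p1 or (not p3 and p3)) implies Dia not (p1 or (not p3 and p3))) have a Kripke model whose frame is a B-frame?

1. not (Dia Dia not (p1 or (not p3 and p3)) implies Dia not (p1 or (not p3 and p3))), u
2. Dia Dia not (p1 or (not p3 and p3)), u
3. not Dia not (p1 or (not p3 and p3)), u
4. p1 or (not p3 and p3), u
5. p1, u
6. Dia not (p1 or (not p3 and p3)), v
7. p1 or (not p3 and p3), v
8. p1, v
9. not (p1 or (not p3 and p3)), w
10. not p1, w
11. not (not p3 and p3), w
12. not p3, w
Accessibility: uRu, uRv, vRu, vRv, vRw, wRv, wRw

Yes, satisfiable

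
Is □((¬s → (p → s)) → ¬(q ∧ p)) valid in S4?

Not valid

Tableau for the negation ¬□((¬s → (p → s)) → ¬(q ∧ p)):
1. ¬□((¬s → (p → s)) → ¬(q ∧ p)), u
2. ¬((¬s → (p → s)) → ¬(q ∧ p)), v
3. ¬s → (p → s), v
4. q ∧ p, v
5. q, v
6. p, v
7. p → s, v
8. s, v
Accessibility: uRu, uRv, vRv
The negation has an open branch (countermodel exists).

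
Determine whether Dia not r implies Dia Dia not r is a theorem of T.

Valid in T

Tableau for the negation not (Dia not r implies Dia Dia not r):
1. not (Dia not r implies Dia Dia not r), 0
2. Dia not r, 0
3. not Dia Dia not r, 0
4. not Dia not r, 0
5. r, 0
6. not r, 1
7. not Dia not r, 1
8. r, 1
Accessibility: 0R0, 0R1, 1R1
Branch closes: r and not r both at 1.
All branches of the negation close; one closing branch shown above.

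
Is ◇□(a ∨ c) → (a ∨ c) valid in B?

Valid

Tableau for the negation ¬(◇□(a ∨ c) → (a ∨ c)):
1. ¬(◇□(a ∨ c) → (a ∨ c)), 0
2. ◇□(a ∨ c), 0
3. ¬(a ∨ c), 0
4. ¬a, 0
5. ¬c, 0
6. □(a ∨ c), 1
7. a ∨ c, 0
8. a ∨ c, 1
9. c, 0
Accessibility: 0R0, 0R1, 1R0, 1R1
Branch closes: c and ¬c both at 0.
All branches of the negation close; one closing branch shown above.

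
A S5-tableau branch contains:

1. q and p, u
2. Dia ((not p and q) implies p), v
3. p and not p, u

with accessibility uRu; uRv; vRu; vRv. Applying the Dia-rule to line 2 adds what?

a fresh world w with vRw, and (not p and q) implies p at w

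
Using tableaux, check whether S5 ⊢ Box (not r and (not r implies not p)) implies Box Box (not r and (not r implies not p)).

Yes, valid

Tableau for the negation not (Box (not r and (not r implies not p)) implies Box Box (not r and (not r implies not p))):
1. not (Box (not r and (not r implies not p)) implies Box Box (not r and (not r implies not p))), w0
2. Box (not r and (not r implies not p)), w0
3. not Box Box (not r and (not r implies not p)), w0
4. not r and (not r implies not p), w0
5. not r, w0
6. not r implies not p, w0
7. not p, w0
8. not Box (not r and (not r implies not p)), w1
9. not r and (not r implies not p), w1
10. not r, w1
11. not r implies not p, w1
12. not p, w1
13. not (not r and (not r implies not p)), w2
14. not r and (not r implies not p), w2
15. not r, w2
16. not r implies not p, w2
17. not (not r implies not p), w2
18. p, w2
19. not p, w2
Accessibility: w0Rw0, w0Rw1, w0Rw2, w1Rw0, w1Rw1, w1Rw2, w2Rw0, w2Rw1, w2Rw2
Branch closes: p and not p both at w2.
All branches of the negation close; one closing branch shown above.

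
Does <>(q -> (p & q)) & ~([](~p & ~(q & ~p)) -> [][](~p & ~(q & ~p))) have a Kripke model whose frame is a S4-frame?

Unsatisfiable (every branch closes)

1. <>(q -> (p & q)) & ~([](~p & ~(q & ~p)) -> [][](~p & ~(q & ~p))), u
2. <>(q -> (p & q)), u
3. ~([](~p & ~(q & ~p)) -> [][](~p & ~(q & ~p))), u
4. [](~p & ~(q & ~p)), u
5. ~[][](~p & ~(q & ~p)), u
6. ~p & ~(q & ~p), u
7. ~p, u
8. ~(q & ~p), u
9. ~q, u
10. q -> (p & q), v
11. ~p & ~(q & ~p), v
12. ~p, v
13. ~(q & ~p), v
14. ~q, v
15. ~[](~p & ~(q & ~p)), w
16. ~p & ~(q & ~p), w
17. ~p, w
18. ~(q & ~p), w
19. ~q, w
20. ~(~p & ~(q & ~p)), x
21. ~p & ~(q & ~p), x
22. ~p, x
23. ~(q & ~p), x
24. q & ~p, x
25. q, x
26. p, x
Accessibility: uRu, uRv, uRw, uRx, vRv, wRw, wRx, xRx
Branch closes: p and ~p both at x.
All branches of the tableau close; one closing branch shown above.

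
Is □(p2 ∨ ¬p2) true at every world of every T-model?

Valid in T

Tableau for the negation ¬□(p2 ∨ ¬p2):
1. ¬□(p2 ∨ ¬p2), 0
2. ¬(p2 ∨ ¬p2), 1   [¬□-rule on 1: fresh world 1, 0R1]
3. ¬p2, 1   [¬∨-rule on 2]
4. p2, 1   [¬∨-rule on 2]
Accessibility: 0R0, 0R1, 1R1
Branch closes: p2 and ¬p2 both at 1.
Every branch of the negation's tableau closes; the branch above is one of them.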